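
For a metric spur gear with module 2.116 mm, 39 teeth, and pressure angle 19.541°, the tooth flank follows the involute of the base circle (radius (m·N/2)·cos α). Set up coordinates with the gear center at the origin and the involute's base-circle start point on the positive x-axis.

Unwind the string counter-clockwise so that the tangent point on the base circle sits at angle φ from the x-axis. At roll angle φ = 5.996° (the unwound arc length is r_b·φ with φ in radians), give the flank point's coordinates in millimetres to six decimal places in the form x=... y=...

pitch radius r_p = m·N/2 = 2.116·39/2 = 41.262000
base radius r_b = r_p·cos α = 41.262000·cos 19.541° = 38.885407
roll angle φ = 5.996° = 0.10464994 rad
x = r_b·(cos φ + φ·sin φ) = 38.885407·(0.99452919 + 0.10464994·0.10445903) = 39.097753
y = r_b·(sin φ − φ·cos φ) = 38.885407·(0.10445903 − 0.10464994·0.99452919) = 0.014839

x=39.097753 y=0.014839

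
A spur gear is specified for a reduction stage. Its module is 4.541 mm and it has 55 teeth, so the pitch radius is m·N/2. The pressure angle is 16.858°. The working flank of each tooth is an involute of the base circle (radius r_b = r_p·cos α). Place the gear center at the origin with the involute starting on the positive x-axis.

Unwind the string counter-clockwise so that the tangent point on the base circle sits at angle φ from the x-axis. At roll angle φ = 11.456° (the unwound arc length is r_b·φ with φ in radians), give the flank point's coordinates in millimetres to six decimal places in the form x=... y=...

pitch radius r_p = m·N/2 = 4.541·55/2 = 124.877500
base radius r_b = r_p·cos α = 124.877500·cos 16.858° = 119.511067
roll angle φ = 11.456° = 0.19994492 rad
x = r_b·(cos φ + φ·sin φ) = 119.511067·(0.98007752 + 0.19994492·0.19861535) = 121.876149
y = r_b·(sin φ − φ·cos φ) = 119.511067·(0.19861535 − 0.19994492·0.98007752) = 0.317162

x=121.876149 y=0.317162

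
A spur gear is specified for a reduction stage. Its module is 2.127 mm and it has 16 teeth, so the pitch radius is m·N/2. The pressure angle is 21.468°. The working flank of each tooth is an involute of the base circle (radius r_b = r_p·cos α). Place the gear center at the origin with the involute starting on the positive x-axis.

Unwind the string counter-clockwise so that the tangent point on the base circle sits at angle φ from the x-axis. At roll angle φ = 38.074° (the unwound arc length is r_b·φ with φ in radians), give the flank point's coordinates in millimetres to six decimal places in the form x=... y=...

pitch radius r_p = m·N/2 = 2.127·16/2 = 17.016000
base radius r_b = r_p·cos α = 17.016000·cos 21.468° = 15.835466
roll angle φ = 38.074° = 0.66451666 rad
x = r_b·(cos φ + φ·sin φ) = 15.835466·(0.78721494 + 0.66451666·0.61667871) = 18.955183
y = r_b·(sin φ − φ·cos φ) = 15.835466·(0.61667871 − 0.66451666·0.78721494) = 1.481586

x=18.955183 y=1.481586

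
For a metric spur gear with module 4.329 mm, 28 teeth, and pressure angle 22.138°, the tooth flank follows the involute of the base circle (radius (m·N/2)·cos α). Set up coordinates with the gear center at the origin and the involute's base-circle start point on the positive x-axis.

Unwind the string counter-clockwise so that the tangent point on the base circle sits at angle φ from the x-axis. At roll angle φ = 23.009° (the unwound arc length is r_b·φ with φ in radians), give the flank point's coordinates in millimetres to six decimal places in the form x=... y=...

x=60.483843 y=1.192453

pitch radius r_p = m·N/2 = 4.329·28/2 = 60.606000
base radius r_b = r_p·cos α = 60.606000·cos 22.138° = 56.138059
roll angle φ = 23.009° = 0.40158281 rad
x = r_b·(cos φ + φ·sin φ) = 56.138059·(0.92044347 + 0.40158281·0.39087572) = 60.483843
y = r_b·(sin φ − φ·cos φ) = 56.138059·(0.39087572 − 0.40158281·0.92044347) = 1.192453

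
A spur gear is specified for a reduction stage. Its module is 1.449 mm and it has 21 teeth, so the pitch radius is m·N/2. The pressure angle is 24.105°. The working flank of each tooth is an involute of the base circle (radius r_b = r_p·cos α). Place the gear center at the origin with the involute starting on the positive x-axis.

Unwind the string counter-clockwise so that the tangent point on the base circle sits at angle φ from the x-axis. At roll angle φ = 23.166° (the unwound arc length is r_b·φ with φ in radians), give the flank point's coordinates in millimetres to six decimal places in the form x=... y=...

pitch radius r_p = m·N/2 = 1.449·21/2 = 15.214500
base radius r_b = r_p·cos α = 15.214500·cos 24.105° = 13.887773
roll angle φ = 23.166° = 0.40432297 rad
x = r_b·(cos φ + φ·sin φ) = 13.887773·(0.91936895 + 0.40432297·0.39339641) = 14.976966
y = r_b·(sin φ − φ·cos φ) = 13.887773·(0.39339641 − 0.40432297·0.91936895) = 0.301010

x=14.976966 y=0.301010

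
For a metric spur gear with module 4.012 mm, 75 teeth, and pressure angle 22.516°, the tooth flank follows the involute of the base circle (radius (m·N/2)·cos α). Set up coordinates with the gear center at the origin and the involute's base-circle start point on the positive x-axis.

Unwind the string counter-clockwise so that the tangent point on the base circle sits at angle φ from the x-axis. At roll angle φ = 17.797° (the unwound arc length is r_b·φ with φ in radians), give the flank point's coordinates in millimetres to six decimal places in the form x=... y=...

x=145.525379 y=1.375031

pitch radius r_p = m·N/2 = 4.012·75/2 = 150.450000
base radius r_b = r_p·cos α = 150.450000·cos 22.516° = 138.981592
roll angle φ = 17.797° = 0.31061625 rad
x = r_b·(cos φ + φ·sin φ) = 138.981592·(0.95214540 + 0.31061625·0.30564545) = 145.525379
y = r_b·(sin φ − φ·cos φ) = 138.981592·(0.30564545 − 0.31061625·0.95214540) = 1.375031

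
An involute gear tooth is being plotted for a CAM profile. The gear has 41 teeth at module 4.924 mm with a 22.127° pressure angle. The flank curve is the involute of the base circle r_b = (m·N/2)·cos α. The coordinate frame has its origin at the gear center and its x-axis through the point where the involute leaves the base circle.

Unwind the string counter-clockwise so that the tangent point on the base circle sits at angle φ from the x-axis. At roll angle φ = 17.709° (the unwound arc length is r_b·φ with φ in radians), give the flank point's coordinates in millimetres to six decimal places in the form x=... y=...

pitch radius r_p = m·N/2 = 4.924·41/2 = 100.942000
base radius r_b = r_p·cos α = 100.942000·cos 22.127° = 93.507747
roll angle φ = 17.709° = 0.30908036 rad
x = r_b·(cos φ + φ·sin φ) = 93.507747·(0.95261371 + 0.30908036·0.30418270) = 97.868070
y = r_b·(sin φ − φ·cos φ) = 93.507747·(0.30418270 − 0.30908036·0.95261371) = 0.911562

x=97.868070 y=0.911562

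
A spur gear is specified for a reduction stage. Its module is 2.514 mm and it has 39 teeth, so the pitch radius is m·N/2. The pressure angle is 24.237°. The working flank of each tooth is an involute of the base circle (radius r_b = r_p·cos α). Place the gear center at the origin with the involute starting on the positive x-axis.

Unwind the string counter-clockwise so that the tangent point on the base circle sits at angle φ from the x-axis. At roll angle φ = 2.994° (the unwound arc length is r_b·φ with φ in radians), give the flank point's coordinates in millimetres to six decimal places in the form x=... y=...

pitch radius r_p = m·N/2 = 2.514·39/2 = 49.023000
base radius r_b = r_p·cos α = 49.023000·cos 24.237° = 44.701878
roll angle φ = 2.994° = 0.05225516 rad
x = r_b·(cos φ + φ·sin φ) = 44.701878·(0.99863501 + 0.05225516·0.05223138) = 44.762868
y = r_b·(sin φ − φ·cos φ) = 44.701878·(0.05223138 − 0.05225516·0.99863501) = 0.002126

x=44.762868 y=0.002126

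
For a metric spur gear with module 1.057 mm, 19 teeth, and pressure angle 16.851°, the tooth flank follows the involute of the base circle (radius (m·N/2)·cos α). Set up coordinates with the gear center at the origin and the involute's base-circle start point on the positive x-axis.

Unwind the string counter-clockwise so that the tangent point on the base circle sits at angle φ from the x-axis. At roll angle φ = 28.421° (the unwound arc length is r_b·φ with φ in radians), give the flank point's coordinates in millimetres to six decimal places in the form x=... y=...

x=10.720933 y=0.381455

pitch radius r_p = m·N/2 = 1.057·19/2 = 10.041500
base radius r_b = r_p·cos α = 10.041500·cos 16.851° = 9.610337
roll angle φ = 28.421° = 0.49604003 rad
x = r_b·(cos φ + φ·sin φ) = 9.610337·(0.87947419 + 0.49604003·0.47594659) = 10.720933
y = r_b·(sin φ − φ·cos φ) = 9.610337·(0.47594659 − 0.49604003·0.87947419) = 0.381455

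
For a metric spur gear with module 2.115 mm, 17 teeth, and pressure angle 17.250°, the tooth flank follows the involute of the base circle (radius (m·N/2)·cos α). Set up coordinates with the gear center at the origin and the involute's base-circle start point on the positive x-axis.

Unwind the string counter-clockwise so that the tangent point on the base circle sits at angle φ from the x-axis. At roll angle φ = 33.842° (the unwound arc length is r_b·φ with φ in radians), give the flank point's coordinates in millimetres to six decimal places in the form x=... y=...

x=19.907556 y=1.138657

pitch radius r_p = m·N/2 = 2.115·17/2 = 17.977500
base radius r_b = r_p·cos α = 17.977500·cos 17.250° = 17.168871
roll angle φ = 33.842° = 0.59065433 rad
x = r_b·(cos φ + φ·sin φ) = 17.168871·(0.83057646 + 0.59065433·0.55690461) = 19.907556
y = r_b·(sin φ − φ·cos φ) = 17.168871·(0.55690461 − 0.59065433·0.83057646) = 1.138657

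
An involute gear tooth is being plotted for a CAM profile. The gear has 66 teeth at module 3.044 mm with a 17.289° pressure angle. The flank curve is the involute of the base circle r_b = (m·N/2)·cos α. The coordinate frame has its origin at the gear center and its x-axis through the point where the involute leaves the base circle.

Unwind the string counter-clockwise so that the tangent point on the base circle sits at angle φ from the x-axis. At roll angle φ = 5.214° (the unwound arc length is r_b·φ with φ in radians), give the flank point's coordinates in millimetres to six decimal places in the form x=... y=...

pitch radius r_p = m·N/2 = 3.044·66/2 = 100.452000
base radius r_b = r_p·cos α = 100.452000·cos 17.289° = 95.913365
roll angle φ = 5.214° = 0.09100147 rad
x = r_b·(cos φ + φ·sin φ) = 95.913365·(0.99586222 + 0.09100147·0.09087592) = 96.309685
y = r_b·(sin φ − φ·cos φ) = 95.913365·(0.09087592 − 0.09100147·0.99586222) = 0.024074

x=96.309685 y=0.024074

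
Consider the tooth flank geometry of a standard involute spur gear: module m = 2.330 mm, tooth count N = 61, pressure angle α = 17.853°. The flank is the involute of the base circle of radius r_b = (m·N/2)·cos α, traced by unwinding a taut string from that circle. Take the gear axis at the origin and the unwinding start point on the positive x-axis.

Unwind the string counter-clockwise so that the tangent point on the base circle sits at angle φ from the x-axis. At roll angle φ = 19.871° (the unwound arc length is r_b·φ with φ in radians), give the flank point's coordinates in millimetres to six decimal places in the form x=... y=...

pitch radius r_p = m·N/2 = 2.330·61/2 = 71.065000
base radius r_b = r_p·cos α = 71.065000·cos 17.853° = 67.642951
roll angle φ = 19.871° = 0.34681438 rad
x = r_b·(cos φ + φ·sin φ) = 67.642951·(0.94046029 + 0.34681438·0.33990358) = 71.589493
y = r_b·(sin φ − φ·cos φ) = 67.642951·(0.33990358 − 0.34681438·0.94046029) = 0.929308

x=71.589493 y=0.929308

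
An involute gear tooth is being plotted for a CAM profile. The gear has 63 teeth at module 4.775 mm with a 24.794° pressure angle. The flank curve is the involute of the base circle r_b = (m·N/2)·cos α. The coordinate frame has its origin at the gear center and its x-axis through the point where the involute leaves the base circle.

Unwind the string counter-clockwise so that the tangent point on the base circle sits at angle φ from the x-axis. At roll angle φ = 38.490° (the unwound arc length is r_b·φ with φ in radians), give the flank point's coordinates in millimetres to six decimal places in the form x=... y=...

x=163.968672 y=13.185962

pitch radius r_p = m·N/2 = 4.775·63/2 = 150.412500
base radius r_b = r_p·cos α = 150.412500·cos 24.794° = 136.547686
roll angle φ = 38.490° = 0.67177723 rad
x = r_b·(cos φ + φ·sin φ) = 136.547686·(0.78271679 + 0.67177723·0.62237804) = 163.968672
y = r_b·(sin φ − φ·cos φ) = 136.547686·(0.62237804 − 0.67177723·0.78271679) = 13.185962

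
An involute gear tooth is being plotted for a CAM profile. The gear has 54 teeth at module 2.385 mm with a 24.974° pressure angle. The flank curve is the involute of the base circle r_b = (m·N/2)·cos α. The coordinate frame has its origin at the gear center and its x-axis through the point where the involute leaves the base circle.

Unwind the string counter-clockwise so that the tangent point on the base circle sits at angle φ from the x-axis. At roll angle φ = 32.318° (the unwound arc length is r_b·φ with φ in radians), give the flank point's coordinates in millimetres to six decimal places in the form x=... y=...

pitch radius r_p = m·N/2 = 2.385·54/2 = 64.395000
base radius r_b = r_p·cos α = 64.395000·cos 24.974° = 58.374033
roll angle φ = 32.318° = 0.56405551 rad
x = r_b·(cos φ + φ·sin φ) = 58.374033·(0.84509392 + 0.56405551·0.53461787) = 66.934473
y = r_b·(sin φ − φ·cos φ) = 58.374033·(0.53461787 − 0.56405551·0.84509392) = 3.382074

x=66.934473 y=3.382074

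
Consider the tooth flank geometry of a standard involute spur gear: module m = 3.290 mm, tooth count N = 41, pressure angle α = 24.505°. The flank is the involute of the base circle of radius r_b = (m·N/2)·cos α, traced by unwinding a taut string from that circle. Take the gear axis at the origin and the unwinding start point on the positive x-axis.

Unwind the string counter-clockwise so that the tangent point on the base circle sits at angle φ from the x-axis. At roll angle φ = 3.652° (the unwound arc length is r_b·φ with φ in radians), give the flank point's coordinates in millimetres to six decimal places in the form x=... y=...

pitch radius r_p = m·N/2 = 3.290·41/2 = 67.445000
base radius r_b = r_p·cos α = 67.445000·cos 24.505° = 61.369897
roll angle φ = 3.652° = 0.06373942 rad
x = r_b·(cos φ + φ·sin φ) = 61.369897·(0.99796933 + 0.06373942·0.06369627) = 61.494435
y = r_b·(sin φ − φ·cos φ) = 61.369897·(0.06369627 − 0.06373942·0.99796933) = 0.005295

x=61.494435 y=0.005295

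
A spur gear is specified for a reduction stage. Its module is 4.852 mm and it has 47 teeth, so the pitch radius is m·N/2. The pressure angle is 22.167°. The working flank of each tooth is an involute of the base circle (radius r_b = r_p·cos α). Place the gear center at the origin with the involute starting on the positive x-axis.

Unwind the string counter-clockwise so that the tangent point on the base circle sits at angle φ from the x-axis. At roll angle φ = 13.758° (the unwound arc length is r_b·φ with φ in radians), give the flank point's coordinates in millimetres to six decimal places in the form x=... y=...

x=108.594892 y=0.484520

pitch radius r_p = m·N/2 = 4.852·47/2 = 114.022000
base radius r_b = r_p·cos α = 114.022000·cos 22.167° = 105.594412
roll angle φ = 13.758° = 0.24012240 rad
x = r_b·(cos φ + φ·sin φ) = 105.594412·(0.97130887 + 0.24012240·0.23782151) = 108.594892
y = r_b·(sin φ − φ·cos φ) = 105.594412·(0.23782151 − 0.24012240·0.97130887) = 0.484520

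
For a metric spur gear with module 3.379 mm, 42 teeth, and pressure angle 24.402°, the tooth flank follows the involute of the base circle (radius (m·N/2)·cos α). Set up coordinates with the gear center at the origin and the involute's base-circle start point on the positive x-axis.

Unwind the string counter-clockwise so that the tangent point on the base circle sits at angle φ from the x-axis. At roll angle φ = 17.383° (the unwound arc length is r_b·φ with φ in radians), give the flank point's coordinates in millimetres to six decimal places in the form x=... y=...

x=67.526101 y=0.596006

pitch radius r_p = m·N/2 = 3.379·42/2 = 70.959000
base radius r_b = r_p·cos α = 70.959000·cos 24.402° = 64.620179
roll angle φ = 17.383° = 0.30339058 rad
x = r_b·(cos φ + φ·sin φ) = 64.620179·(0.95432901 + 0.30339058·0.29875765) = 67.526101
y = r_b·(sin φ − φ·cos φ) = 64.620179·(0.29875765 − 0.30339058·0.95432901) = 0.596006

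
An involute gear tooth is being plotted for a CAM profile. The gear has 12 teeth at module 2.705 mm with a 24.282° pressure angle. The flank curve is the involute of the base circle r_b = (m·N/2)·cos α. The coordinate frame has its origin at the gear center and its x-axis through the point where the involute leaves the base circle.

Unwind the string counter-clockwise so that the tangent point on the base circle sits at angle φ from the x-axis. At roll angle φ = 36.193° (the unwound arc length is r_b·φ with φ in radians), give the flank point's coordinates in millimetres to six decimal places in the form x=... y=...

x=17.457836 y=1.194114

pitch radius r_p = m·N/2 = 2.705·12/2 = 16.230000
base radius r_b = r_p·cos α = 16.230000·cos 24.282° = 14.794173
roll angle φ = 36.193° = 0.63168702 rad
x = r_b·(cos φ + φ·sin φ) = 14.794173·(0.80703246 + 0.63168702·0.59050707) = 17.457836
y = r_b·(sin φ − φ·cos φ) = 14.794173·(0.59050707 − 0.63168702·0.80703246) = 1.194114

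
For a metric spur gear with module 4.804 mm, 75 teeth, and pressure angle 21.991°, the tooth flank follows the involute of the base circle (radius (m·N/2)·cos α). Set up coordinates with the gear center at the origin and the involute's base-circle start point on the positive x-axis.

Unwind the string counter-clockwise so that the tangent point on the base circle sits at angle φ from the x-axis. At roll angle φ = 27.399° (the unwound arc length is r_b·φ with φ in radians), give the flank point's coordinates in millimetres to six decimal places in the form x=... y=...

pitch radius r_p = m·N/2 = 4.804·75/2 = 180.150000
base radius r_b = r_p·cos α = 180.150000·cos 21.991° = 167.042770
roll angle φ = 27.399° = 0.47820276 rad
x = r_b·(cos φ + φ·sin φ) = 167.042770·(0.88782342 + 0.47820276·0.46018429) = 185.064148
y = r_b·(sin φ − φ·cos φ) = 167.042770·(0.46018429 − 0.47820276·0.88782342) = 5.950845

x=185.064148 y=5.950845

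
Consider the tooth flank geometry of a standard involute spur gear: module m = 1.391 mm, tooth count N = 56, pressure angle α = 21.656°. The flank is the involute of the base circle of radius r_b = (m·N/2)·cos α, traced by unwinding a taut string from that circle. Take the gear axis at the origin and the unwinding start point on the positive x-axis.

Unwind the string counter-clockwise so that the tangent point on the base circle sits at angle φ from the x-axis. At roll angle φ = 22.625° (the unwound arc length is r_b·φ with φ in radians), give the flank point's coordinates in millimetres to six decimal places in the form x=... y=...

pitch radius r_p = m·N/2 = 1.391·56/2 = 38.948000
base radius r_b = r_p·cos α = 38.948000·cos 21.656° = 36.198904
roll angle φ = 22.625° = 0.39488074 rad
x = r_b·(cos φ + φ·sin φ) = 36.198904·(0.92304245 + 0.39488074·0.38469811) = 38.912096
y = r_b·(sin φ − φ·cos φ) = 36.198904·(0.38469811 − 0.39488074·0.92304245) = 0.731450

x=38.912096 y=0.731450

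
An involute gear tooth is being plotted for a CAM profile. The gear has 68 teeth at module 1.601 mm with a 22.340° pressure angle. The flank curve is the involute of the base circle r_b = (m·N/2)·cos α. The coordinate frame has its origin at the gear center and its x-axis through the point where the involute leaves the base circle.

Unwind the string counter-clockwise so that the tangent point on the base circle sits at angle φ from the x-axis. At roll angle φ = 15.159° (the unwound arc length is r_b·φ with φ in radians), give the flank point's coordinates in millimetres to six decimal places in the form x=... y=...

pitch radius r_p = m·N/2 = 1.601·68/2 = 54.434000
base radius r_b = r_p·cos α = 54.434000·cos 22.340° = 50.348433
roll angle φ = 15.159° = 0.26457446 rad
x = r_b·(cos φ + φ·sin φ) = 50.348433·(0.96520387 + 0.26457446·0.26149856) = 52.079901
y = r_b·(sin φ − φ·cos φ) = 50.348433·(0.26149856 − 0.26457446·0.96520387) = 0.308649

x=52.079901 y=0.308649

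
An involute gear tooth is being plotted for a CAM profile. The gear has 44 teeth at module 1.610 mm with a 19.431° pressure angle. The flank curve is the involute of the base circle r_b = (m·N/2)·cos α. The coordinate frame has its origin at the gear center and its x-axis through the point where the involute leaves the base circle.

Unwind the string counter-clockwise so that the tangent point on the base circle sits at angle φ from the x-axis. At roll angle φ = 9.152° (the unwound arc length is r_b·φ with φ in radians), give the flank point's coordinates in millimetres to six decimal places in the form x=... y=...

pitch radius r_p = m·N/2 = 1.610·44/2 = 35.420000
base radius r_b = r_p·cos α = 35.420000·cos 19.431° = 33.402576
roll angle φ = 9.152° = 0.15973253 rad
x = r_b·(cos φ + φ·sin φ) = 33.402576·(0.98726986 + 0.15973253·0.15905415) = 33.825987
y = r_b·(sin φ − φ·cos φ) = 33.402576·(0.15905415 − 0.15973253·0.98726986) = 0.045262

x=33.825987 y=0.045262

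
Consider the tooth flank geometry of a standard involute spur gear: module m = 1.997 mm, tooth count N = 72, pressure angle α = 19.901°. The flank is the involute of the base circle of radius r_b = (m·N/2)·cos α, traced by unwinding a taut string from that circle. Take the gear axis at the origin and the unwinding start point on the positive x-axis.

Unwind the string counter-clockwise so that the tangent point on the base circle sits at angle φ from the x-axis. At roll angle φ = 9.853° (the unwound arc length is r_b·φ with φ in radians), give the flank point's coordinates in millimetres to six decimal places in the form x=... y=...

pitch radius r_p = m·N/2 = 1.997·72/2 = 71.892000
base radius r_b = r_p·cos α = 71.892000·cos 19.901° = 67.598767
roll angle φ = 9.853° = 0.17196729 rad
x = r_b·(cos φ + φ·sin φ) = 67.598767·(0.98525003 + 0.17196729·0.17112095) = 68.590930
y = r_b·(sin φ − φ·cos φ) = 67.598767·(0.17112095 − 0.17196729·0.98525003) = 0.114254

x=68.590930 y=0.114254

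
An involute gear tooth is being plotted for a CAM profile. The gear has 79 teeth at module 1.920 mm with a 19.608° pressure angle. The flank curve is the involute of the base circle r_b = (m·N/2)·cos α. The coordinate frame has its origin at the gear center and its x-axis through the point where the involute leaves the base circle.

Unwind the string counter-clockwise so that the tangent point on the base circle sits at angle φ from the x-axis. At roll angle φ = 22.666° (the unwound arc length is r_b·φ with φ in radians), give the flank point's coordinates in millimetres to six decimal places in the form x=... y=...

x=76.815483 y=1.451369

pitch radius r_p = m·N/2 = 1.920·79/2 = 75.840000
base radius r_b = r_p·cos α = 75.840000·cos 19.608° = 71.442084
roll angle φ = 22.666° = 0.39559633 rad
x = r_b·(cos φ + φ·sin φ) = 71.442084·(0.92276693 + 0.39559633·0.38535853) = 76.815483
y = r_b·(sin φ − φ·cos φ) = 71.442084·(0.38535853 − 0.39559633·0.92276693) = 1.451369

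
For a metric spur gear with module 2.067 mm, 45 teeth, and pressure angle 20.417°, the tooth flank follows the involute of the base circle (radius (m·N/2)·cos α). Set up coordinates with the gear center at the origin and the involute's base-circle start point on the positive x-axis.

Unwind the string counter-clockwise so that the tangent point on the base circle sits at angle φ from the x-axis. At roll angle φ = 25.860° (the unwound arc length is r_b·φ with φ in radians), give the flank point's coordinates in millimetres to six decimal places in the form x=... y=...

pitch radius r_p = m·N/2 = 2.067·45/2 = 46.507500
base radius r_b = r_p·cos α = 46.507500·cos 20.417° = 43.585830
roll angle φ = 25.860° = 0.45134214 rad
x = r_b·(cos φ + φ·sin φ) = 43.585830·(0.89986250 + 0.45134214·0.43617367) = 47.801716
y = r_b·(sin φ − φ·cos φ) = 43.585830·(0.43617367 − 0.45134214·0.89986250) = 1.308787

x=47.801716 y=1.308787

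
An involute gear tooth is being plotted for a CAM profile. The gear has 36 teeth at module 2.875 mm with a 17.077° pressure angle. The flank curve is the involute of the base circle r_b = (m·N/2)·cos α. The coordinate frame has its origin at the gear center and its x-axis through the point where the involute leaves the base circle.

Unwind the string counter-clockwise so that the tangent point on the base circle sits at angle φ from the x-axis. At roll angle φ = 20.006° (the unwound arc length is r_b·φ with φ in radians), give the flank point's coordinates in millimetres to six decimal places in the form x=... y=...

pitch radius r_p = m·N/2 = 2.875·36/2 = 51.750000
base radius r_b = r_p·cos α = 51.750000·cos 17.077° = 49.468393
roll angle φ = 20.006° = 0.34917057 rad
x = r_b·(cos φ + φ·sin φ) = 49.468393·(0.93965680 + 0.34917057·0.34211855) = 52.392694
y = r_b·(sin φ − φ·cos φ) = 49.468393·(0.34211855 − 0.34917057·0.93965680) = 0.693450

x=52.392694 y=0.693450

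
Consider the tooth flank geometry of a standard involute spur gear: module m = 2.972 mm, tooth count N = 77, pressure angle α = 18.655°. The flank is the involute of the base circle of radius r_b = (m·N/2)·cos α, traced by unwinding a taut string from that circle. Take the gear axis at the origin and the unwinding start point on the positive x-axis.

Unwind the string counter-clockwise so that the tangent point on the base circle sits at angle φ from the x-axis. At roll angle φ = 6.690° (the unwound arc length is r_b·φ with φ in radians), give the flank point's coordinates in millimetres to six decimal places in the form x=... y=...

pitch radius r_p = m·N/2 = 2.972·77/2 = 114.422000
base radius r_b = r_p·cos α = 114.422000·cos 18.655° = 108.410473
roll angle φ = 6.690° = 0.11676253 rad
x = r_b·(cos φ + φ·sin φ) = 108.410473·(0.99319100 + 0.11676253·0.11649739) = 109.146963
y = r_b·(sin φ − φ·cos φ) = 108.410473·(0.11649739 − 0.11676253·0.99319100) = 0.057447

x=109.146963 y=0.057447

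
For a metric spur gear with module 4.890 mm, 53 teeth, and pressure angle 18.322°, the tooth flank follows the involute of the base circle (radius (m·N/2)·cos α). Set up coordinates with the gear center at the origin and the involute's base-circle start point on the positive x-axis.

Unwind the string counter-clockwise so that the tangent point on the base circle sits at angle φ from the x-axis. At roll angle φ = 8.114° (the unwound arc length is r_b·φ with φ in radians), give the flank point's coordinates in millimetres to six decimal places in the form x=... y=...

x=124.243036 y=0.116226

pitch radius r_p = m·N/2 = 4.890·53/2 = 129.585000
base radius r_b = r_p·cos α = 129.585000·cos 18.322° = 123.015668
roll angle φ = 8.114° = 0.14161602 rad
x = r_b·(cos φ + φ·sin φ) = 123.015668·(0.98998920 + 0.14161602·0.14114314) = 124.243036
y = r_b·(sin φ − φ·cos φ) = 123.015668·(0.14114314 − 0.14161602·0.98998920) = 0.116226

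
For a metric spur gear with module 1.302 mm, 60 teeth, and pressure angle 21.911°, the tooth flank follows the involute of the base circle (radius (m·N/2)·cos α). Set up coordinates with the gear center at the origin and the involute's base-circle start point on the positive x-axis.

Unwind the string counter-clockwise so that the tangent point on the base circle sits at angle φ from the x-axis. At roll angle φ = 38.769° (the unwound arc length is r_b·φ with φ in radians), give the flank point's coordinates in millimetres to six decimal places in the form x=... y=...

x=43.608702 y=3.573704

pitch radius r_p = m·N/2 = 1.302·60/2 = 39.060000
base radius r_b = r_p·cos α = 39.060000·cos 21.911° = 36.238486
roll angle φ = 38.769° = 0.67664670 rad
x = r_b·(cos φ + φ·sin φ) = 36.238486·(0.77967688 + 0.67664670·0.62618206) = 43.608702
y = r_b·(sin φ − φ·cos φ) = 36.238486·(0.62618206 − 0.67664670·0.77967688) = 3.573704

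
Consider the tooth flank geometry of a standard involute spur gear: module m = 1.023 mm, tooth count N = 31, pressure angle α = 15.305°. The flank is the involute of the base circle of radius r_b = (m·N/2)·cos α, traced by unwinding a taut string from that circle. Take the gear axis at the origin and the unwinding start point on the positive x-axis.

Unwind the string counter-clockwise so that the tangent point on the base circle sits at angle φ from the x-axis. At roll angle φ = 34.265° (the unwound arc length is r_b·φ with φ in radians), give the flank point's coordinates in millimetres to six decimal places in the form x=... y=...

pitch radius r_p = m·N/2 = 1.023·31/2 = 15.856500
base radius r_b = r_p·cos α = 15.856500·cos 15.305° = 15.294140
roll angle φ = 34.265° = 0.59803707 rad
x = r_b·(cos φ + φ·sin φ) = 15.294140·(0.82644238 + 0.59803707·0.56302131) = 17.789378
y = r_b·(sin φ − φ·cos φ) = 15.294140·(0.56302131 − 0.59803707·0.82644238) = 1.051902

x=17.789378 y=1.051902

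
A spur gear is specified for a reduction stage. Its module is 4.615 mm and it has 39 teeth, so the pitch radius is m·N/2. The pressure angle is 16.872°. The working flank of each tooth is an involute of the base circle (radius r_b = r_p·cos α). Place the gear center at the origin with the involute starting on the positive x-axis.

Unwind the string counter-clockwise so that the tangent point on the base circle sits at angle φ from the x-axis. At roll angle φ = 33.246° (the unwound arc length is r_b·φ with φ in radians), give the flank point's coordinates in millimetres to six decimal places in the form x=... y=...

pitch radius r_p = m·N/2 = 4.615·39/2 = 89.992500
base radius r_b = r_p·cos α = 89.992500·cos 16.872° = 86.118821
roll angle φ = 33.246° = 0.58025216 rad
x = r_b·(cos φ + φ·sin φ) = 86.118821·(0.83632443 + 0.58025216·0.54823484) = 99.418916
y = r_b·(sin φ − φ·cos φ) = 86.118821·(0.54823484 − 0.58025216·0.83632443) = 5.421678

x=99.418916 y=5.421678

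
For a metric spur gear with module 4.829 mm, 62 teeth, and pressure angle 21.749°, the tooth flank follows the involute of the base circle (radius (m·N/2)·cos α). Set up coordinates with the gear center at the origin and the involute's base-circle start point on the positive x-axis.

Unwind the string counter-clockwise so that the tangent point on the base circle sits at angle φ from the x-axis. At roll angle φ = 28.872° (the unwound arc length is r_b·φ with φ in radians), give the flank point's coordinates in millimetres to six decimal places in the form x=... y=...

x=155.591222 y=5.781251

pitch radius r_p = m·N/2 = 4.829·62/2 = 149.699000
base radius r_b = r_p·cos α = 149.699000·cos 21.749° = 139.042829
roll angle φ = 28.872° = 0.50391146 rad
x = r_b·(cos φ + φ·sin φ) = 139.042829·(0.87570060 + 0.50391146·0.48285449) = 155.591222
y = r_b·(sin φ − φ·cos φ) = 139.042829·(0.48285449 − 0.50391146·0.87570060) = 5.781251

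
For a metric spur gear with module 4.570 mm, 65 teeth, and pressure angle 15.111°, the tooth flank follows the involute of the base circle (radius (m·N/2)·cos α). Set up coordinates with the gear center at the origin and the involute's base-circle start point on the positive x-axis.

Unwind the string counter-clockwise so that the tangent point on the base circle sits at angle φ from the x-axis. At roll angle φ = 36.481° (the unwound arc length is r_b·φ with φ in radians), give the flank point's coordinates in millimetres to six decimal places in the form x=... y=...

x=169.574597 y=11.844545

pitch radius r_p = m·N/2 = 4.570·65/2 = 148.525000
base radius r_b = r_p·cos α = 148.525000·cos 15.111° = 143.389392
roll angle φ = 36.481° = 0.63671356 rad
x = r_b·(cos φ + φ·sin φ) = 143.389392·(0.80405407 + 0.63671356·0.59455619) = 169.574597
y = r_b·(sin φ − φ·cos φ) = 143.389392·(0.59455619 − 0.63671356·0.80405407) = 11.844545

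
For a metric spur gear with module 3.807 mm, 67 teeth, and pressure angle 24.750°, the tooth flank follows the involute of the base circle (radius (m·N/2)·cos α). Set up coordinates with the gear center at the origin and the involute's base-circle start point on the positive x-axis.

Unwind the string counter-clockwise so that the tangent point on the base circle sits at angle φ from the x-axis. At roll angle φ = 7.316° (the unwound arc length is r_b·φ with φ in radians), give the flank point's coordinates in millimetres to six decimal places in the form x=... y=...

x=116.759919 y=0.080243

pitch radius r_p = m·N/2 = 3.807·67/2 = 127.534500
base radius r_b = r_p·cos α = 127.534500·cos 24.750° = 115.819586
roll angle φ = 7.316° = 0.12768829 rad
x = r_b·(cos φ + φ·sin φ) = 115.819586·(0.99185892 + 0.12768829·0.12734159) = 116.759919
y = r_b·(sin φ − φ·cos φ) = 115.819586·(0.12734159 − 0.12768829·0.99185892) = 0.080243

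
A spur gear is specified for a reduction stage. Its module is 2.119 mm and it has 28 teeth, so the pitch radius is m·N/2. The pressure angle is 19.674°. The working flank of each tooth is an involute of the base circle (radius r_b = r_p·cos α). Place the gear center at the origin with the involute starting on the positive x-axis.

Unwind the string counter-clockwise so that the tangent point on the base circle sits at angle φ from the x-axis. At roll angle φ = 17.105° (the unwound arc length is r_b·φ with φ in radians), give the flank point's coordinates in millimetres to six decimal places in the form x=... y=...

pitch radius r_p = m·N/2 = 2.119·28/2 = 29.666000
base radius r_b = r_p·cos α = 29.666000·cos 19.674° = 27.934200
roll angle φ = 17.105° = 0.29853857 rad
x = r_b·(cos φ + φ·sin φ) = 27.934200·(0.95576735 + 0.29853857·0.29412373) = 29.151423
y = r_b·(sin φ − φ·cos φ) = 27.934200·(0.29412373 − 0.29853857·0.95576735) = 0.245550

x=29.151423 y=0.245550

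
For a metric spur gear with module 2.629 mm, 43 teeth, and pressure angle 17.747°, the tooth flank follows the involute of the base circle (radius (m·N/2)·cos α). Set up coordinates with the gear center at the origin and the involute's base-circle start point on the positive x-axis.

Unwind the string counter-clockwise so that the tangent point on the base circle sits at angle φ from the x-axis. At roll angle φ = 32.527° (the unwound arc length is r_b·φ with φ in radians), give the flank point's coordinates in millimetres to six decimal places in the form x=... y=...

x=61.822047 y=3.178593

pitch radius r_p = m·N/2 = 2.629·43/2 = 56.523500
base radius r_b = r_p·cos α = 56.523500·cos 17.747° = 53.833646
roll angle φ = 32.527° = 0.56770325 rad
x = r_b·(cos φ + φ·sin φ) = 53.833646·(0.84313816 + 0.56770325·0.53769699) = 61.822047
y = r_b·(sin φ − φ·cos φ) = 53.833646·(0.53769699 − 0.56770325·0.84313816) = 3.178593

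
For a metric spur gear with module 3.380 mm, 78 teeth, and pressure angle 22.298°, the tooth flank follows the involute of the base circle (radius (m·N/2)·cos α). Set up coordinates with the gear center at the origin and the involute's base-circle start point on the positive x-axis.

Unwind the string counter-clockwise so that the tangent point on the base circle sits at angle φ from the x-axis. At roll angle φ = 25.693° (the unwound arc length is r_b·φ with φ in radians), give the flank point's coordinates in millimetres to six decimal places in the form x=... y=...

x=133.615868 y=3.592731

pitch radius r_p = m·N/2 = 3.380·78/2 = 131.820000
base radius r_b = r_p·cos α = 131.820000·cos 22.298° = 121.962891
roll angle φ = 25.693° = 0.44842744 rad
x = r_b·(cos φ + φ·sin φ) = 121.962891·(0.90113000 + 0.44842744·0.43354899) = 133.615868
y = r_b·(sin φ − φ·cos φ) = 121.962891·(0.43354899 − 0.44842744·0.90113000) = 3.592731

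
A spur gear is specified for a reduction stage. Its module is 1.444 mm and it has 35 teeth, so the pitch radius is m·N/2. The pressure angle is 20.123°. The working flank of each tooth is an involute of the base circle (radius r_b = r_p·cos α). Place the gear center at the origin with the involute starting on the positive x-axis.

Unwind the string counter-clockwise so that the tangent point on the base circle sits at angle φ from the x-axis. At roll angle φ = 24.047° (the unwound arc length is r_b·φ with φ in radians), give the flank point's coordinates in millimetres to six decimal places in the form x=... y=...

pitch radius r_p = m·N/2 = 1.444·35/2 = 25.270000
base radius r_b = r_p·cos α = 25.270000·cos 20.123° = 23.727424
roll angle φ = 24.047° = 0.41969933 rad
x = r_b·(cos φ + φ·sin φ) = 23.727424·(0.91321150 + 0.41969933·0.40748589) = 25.726057
y = r_b·(sin φ − φ·cos φ) = 23.727424·(0.40748589 − 0.41969933·0.91321150) = 0.574480

x=25.726057 y=0.574480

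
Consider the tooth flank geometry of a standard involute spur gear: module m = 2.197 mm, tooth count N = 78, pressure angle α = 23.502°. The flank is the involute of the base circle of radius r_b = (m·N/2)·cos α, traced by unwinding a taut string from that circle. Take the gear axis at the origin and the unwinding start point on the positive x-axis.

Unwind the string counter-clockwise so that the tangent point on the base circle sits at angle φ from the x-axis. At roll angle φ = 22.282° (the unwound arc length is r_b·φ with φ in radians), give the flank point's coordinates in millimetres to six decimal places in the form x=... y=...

x=84.294301 y=1.517318

pitch radius r_p = m·N/2 = 2.197·78/2 = 85.683000
base radius r_b = r_p·cos α = 85.683000·cos 23.502° = 78.575266
roll angle φ = 22.282° = 0.38889426 rad
x = r_b·(cos φ + φ·sin φ) = 78.575266·(0.92532888 + 0.38889426·0.37916548) = 84.294301
y = r_b·(sin φ − φ·cos φ) = 78.575266·(0.37916548 − 0.38889426·0.92532888) = 1.517318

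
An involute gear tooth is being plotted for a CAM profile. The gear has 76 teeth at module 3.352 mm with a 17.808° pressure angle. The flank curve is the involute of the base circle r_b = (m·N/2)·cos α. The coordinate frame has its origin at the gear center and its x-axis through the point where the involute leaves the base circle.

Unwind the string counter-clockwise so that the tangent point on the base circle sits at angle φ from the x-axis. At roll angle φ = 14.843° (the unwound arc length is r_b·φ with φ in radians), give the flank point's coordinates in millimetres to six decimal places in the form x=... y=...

x=125.274391 y=0.698108

pitch radius r_p = m·N/2 = 3.352·76/2 = 127.376000
base radius r_b = r_p·cos α = 127.376000·cos 17.808° = 121.272996
roll angle φ = 14.843° = 0.25905922 rad
x = r_b·(cos φ + φ·sin φ) = 121.272996·(0.96663141 + 0.25905922·0.25617128) = 125.274391
y = r_b·(sin φ − φ·cos φ) = 121.272996·(0.25617128 − 0.25905922·0.96663141) = 0.698108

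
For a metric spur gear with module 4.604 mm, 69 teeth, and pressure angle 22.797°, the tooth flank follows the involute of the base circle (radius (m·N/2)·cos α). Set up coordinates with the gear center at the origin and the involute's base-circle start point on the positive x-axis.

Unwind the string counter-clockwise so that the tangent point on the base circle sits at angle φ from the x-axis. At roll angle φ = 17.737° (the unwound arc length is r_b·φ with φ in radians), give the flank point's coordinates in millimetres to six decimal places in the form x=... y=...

pitch radius r_p = m·N/2 = 4.604·69/2 = 158.838000
base radius r_b = r_p·cos α = 158.838000·cos 22.797° = 146.430122
roll angle φ = 17.737° = 0.30956905 rad
x = r_b·(cos φ + φ·sin φ) = 146.430122·(0.95246495 + 0.30956905·0.30464820) = 153.279332
y = r_b·(sin φ − φ·cos φ) = 146.430122·(0.30464820 − 0.30956905·0.95246495) = 1.434214

x=153.279332 y=1.434214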